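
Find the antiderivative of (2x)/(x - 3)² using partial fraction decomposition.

Decompose: A = 2, B = 2·3 + 0 = 6, so (2x)/(x - 3)² = 2/(x - 3) + 6/(x - 3)². Integrate: ∫ A/(x - 3) dx = 2 ln|(x - 3)|; ∫ B/(x - 3)² dx = -6/(x - 3). Sum: 2 ln|(x - 3)| - 6/(x - 3) + C


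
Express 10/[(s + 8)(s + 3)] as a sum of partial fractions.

10/(s + 8)(s + 3) = α/(s + 8) + β/(s + 3). α = 10/(-8 + 3) = -2, β = 10/(-3 + 8) = 2
Result: -2/(s + 8) + 2/(s + 3)


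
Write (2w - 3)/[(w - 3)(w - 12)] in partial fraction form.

At w=3: A = (2·3 - 3)/(3 - 12) = -1/3. At w=12: B = (2·12 - 3)/(12 - 3) = 7/3
Result: (-1/3)/(w - 3) + (7/3)/(w - 12)


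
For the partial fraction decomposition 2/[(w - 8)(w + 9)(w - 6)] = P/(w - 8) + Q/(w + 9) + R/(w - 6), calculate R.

Cover-up at w = 6: R = 2/[(6 - 8)(6 + 9)] = 2/[(-2)(15)] = -2/30 = -1/15


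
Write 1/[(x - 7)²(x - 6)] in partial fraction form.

Cover-up at x=6: γ = 1/(6 - 7)² = 1. Cover-up at x=7: β = 1/(7 - 6) = 1. Comparing x² coeff: α = -γ = -1
Result: -1/(x - 7) + 1/(x - 7)² + 1/(x - 6)


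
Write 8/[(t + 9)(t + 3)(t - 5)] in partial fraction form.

Using cover-up method: α = 2/21, β = -1/6, γ = 1/14
Result: (2/21)/(t + 9) - (1/6)/(t + 3) + (1/14)/(t - 5)


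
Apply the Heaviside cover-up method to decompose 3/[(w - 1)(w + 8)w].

Cover (w - 1), w=1: A = 3/[(1 + 8)(1 - 0)] = 1/3. Cover (w + 8), w=-8: B = 3/[(-8 - 1)(-8 - 0)] = 1/24. Cover w, w=0: C = 3/[(0 - 1)(0 + 8)] = -3/8.
Result: (1/3)/(w - 1) + (1/24)/(w + 8) - (3/8)/w


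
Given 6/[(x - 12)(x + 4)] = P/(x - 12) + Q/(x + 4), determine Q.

Cover-up at x = -4: Q = 6/(-4 - 12) = -6/16 = -3/8


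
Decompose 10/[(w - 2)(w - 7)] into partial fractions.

10/(w - 2)(w - 7) = A/(w - 2) + B/(w - 7). A = 10/(2 - 7) = -2, B = 10/(7 - 2) = 2
Result: -2/(w - 2) + 2/(w - 7)


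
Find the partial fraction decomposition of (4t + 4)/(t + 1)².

(4t + 4) = α(t + 1) + β. At t = -1: β = 4·(-1) + 4 = 0. Coeff of t: α = 4
Result: 4/(t + 1)


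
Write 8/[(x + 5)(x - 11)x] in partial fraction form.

Using cover-up method: α = 1/10, β = 1/22, γ = -8/55
Result: (1/10)/(x + 5) + (1/22)/(x - 11) - (8/55)/x


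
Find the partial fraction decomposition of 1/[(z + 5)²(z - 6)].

Cover-up at z=6: γ = 1/(6 + 5)² = 1/121. Cover-up at z=-5: β = 1/(-5 - 6) = -1/11. Comparing z² coeff: α = -γ = -1/121
Result: (-1/121)/(z + 5) - (1/11)/(z + 5)² + (1/121)/(z - 6)


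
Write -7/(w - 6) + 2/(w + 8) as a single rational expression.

Common denominator (w - 6)(w + 8). Numerator: -7(w + 8) + 2(w - 6) = (-7w - 56) + (2w - 12) = -5w - 68
Result: (-5w - 68)/[(w - 6)(w + 8)]


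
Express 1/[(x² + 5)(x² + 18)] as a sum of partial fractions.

Coefficient matching gives P = R = 0, Q = 1/(18-5) = 1/13, S = -Q = -1/13
Result: (1/13)/(x² + 5) - (1/13)/(x² + 18)


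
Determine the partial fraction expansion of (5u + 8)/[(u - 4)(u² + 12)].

At u=4: P = (5·4 + 8)/(4² + 12) = 1. Q = -P = -1, R = 5 - 4·P = 1
Result: 1/(u - 4) - (u - 1)/(u² + 12)


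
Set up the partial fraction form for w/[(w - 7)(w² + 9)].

Linear + irreducible quadratic: α/(w - 7) + (βw + γ)/(w² + 9)


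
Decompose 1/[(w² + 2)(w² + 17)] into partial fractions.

Coefficient matching gives A = C = 0, B = 1/(17-2) = 1/15, D = -B = -1/15
Result: (1/15)/(w² + 2) - (1/15)/(w² + 17)


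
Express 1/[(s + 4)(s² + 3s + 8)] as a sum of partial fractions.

Cover-up at s = -4: P = 1/((-4)² + 3·(-4) + 8) = 1/12. Then Q = -P = -1/12, R = -P·(3 - 4) = 1/12
Result: (1/12)/(s + 4) - ((1/12)s - 1/12)/(s² + 3s + 8)


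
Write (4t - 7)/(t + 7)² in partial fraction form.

(4t - 7) = α(t + 7) + β. At t = -7: β = 4·(-7) - 7 = -35. Coeff of t: α = 4
Result: 4/(t + 7) - 35/(t + 7)²


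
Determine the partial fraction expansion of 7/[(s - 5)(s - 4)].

7/(s - 5)(s - 4) = A/(s - 5) + B/(s - 4). A = 7/(5 - 4) = 7, B = 7/(4 - 5) = -7
Result: 7/(s - 5) - 7/(s - 4)


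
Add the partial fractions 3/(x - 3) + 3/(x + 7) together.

Common denominator (x - 3)(x + 7). Numerator: 3(x + 7) + 3(x - 3) = (3x + 21) + (3x - 9) = 6x + 12
Result: (6x + 12)/[(x - 3)(x + 7)]


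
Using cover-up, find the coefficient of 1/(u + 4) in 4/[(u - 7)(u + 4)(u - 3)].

Cover (u + 4), set u=-4: 4/[(-4 - 7)(-4 - 3)] = 4/77


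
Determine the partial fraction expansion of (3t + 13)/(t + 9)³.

(3t + 13) = α(t + 9)² + β(t + 9) + γ. At t = -9: γ = 3·(-9) + 13 = -14. Coefficients: α = 0, β = 3
Result: 3/(t + 9)² - 14/(t + 9)³


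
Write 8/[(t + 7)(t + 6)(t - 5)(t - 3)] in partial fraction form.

Using Heaviside cover-up: (-1/15)/(t + 7) + (8/99)/(t + 6) + (1/33)/(t - 5) - (2/45)/(t - 3)


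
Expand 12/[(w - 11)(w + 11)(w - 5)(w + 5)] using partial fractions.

Using Heaviside cover-up: (1/176)/(w - 11) - (1/176)/(w + 11) - (1/80)/(w - 5) + (1/80)/(w + 5)


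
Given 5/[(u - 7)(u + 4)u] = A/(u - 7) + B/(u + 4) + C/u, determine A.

Cover-up at u = 7: A = 5/[(7 + 4)(7 - 0)] = 5/[(11)(7)] = 5/77


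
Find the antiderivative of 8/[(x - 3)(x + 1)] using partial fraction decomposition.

Decompose: 8/[(x - 3)(x + 1)] = 2/(x - 3) - 2/(x + 1). Integrate each term: 2 ln|(x - 3)| - 2 ln|(x + 1)| + C


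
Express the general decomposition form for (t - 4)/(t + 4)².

Repeated linear factor: A/(t + 4) + B/(t + 4)²


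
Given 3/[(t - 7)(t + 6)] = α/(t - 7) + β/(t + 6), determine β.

Cover-up at t = -6: β = 3/(-6 - 7) = -3/13


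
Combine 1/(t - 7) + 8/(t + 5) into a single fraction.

Common denominator (t - 7)(t + 5). Numerator: 1(t + 5) + 8(t - 7) = (t + 5) + (8t - 56) = 9t - 51
Result: (9t - 51)/[(t - 7)(t + 5)]


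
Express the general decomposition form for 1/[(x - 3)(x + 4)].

Distinct linear factors: A/(x - 3) + B/(x + 4)


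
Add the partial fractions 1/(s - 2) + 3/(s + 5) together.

Common denominator (s - 2)(s + 5). Numerator: 1(s + 5) + 3(s - 2) = (s + 5) + (3s - 6) = 4s - 1
Result: (4s - 1)/[(s - 2)(s + 5)]


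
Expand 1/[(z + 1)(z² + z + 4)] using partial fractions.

Cover-up at z = -1: A = 1/((-1)² + 1·(-1) + 4) = 1/4. Then B = -A = -1/4, C = -A·(1 - 1) = 0
Result: (1/4)/(z + 1) - ((1/4)z)/(z² + z + 4)


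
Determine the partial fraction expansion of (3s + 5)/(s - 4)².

(3s + 5) = P(s - 4) + Q. At s = 4: Q = 3·4 + 5 = 17. Coeff of s: P = 3
Result: 3/(s - 4) + 17/(s - 4)²


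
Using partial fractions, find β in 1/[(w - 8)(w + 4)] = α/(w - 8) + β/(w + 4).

Cover-up at w = -4: β = 1/(-4 - 8) = -1/12


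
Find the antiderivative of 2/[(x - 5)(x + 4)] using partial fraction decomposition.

Decompose: 2/[(x - 5)(x + 4)] = (2/9)/(x - 5) - (2/9)/(x + 4). Integrate each term: (2/9) ln|(x - 5)| - (2/9) ln|(x + 4)| + C


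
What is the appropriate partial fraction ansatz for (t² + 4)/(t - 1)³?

Repeated linear factor (power 3): α/(t - 1) + β/(t - 1)² + γ/(t - 1)³


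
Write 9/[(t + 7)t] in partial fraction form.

9/(t + 7)t = A/(t + 7) + B/t. A = 9/(-7 - 0) = -9/7, B = 9/(0 + 7) = 9/7
Result: (-9/7)/(t + 7) + (9/7)/t


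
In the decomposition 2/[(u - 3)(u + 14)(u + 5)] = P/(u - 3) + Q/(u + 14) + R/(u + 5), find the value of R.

Cover-up at u = -5: R = 2/[(-5 - 3)(-5 + 14)] = 2/[(-8)(9)] = -2/72 = -1/36


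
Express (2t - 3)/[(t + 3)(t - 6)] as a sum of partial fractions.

At t=-3: P = (2·(-3) - 3)/(-3 - 6) = 1. At t=6: Q = (2·6 - 3)/(6 + 3) = 1
Result: 1/(t + 3) + 1/(t - 6)


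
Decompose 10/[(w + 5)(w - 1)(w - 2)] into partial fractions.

Using cover-up method: α = 5/21, β = -5/3, γ = 10/7
Result: (5/21)/(w + 5) - (5/3)/(w - 1) + (10/7)/(w - 2)


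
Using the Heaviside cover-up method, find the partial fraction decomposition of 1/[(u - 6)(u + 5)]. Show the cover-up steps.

Cover (u - 6): set u=6, get α = 1/(6 + 5) = 1/11. Cover (u + 5): set u=-5, get β = 1/(-5 - 6) = -1/11.
Result: (1/11)/(u - 6) - (1/11)/(u + 5)


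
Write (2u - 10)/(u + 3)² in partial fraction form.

(2u - 10) = P(u + 3) + Q. At u = -3: Q = 2·(-3) - 10 = -16. Coeff of u: P = 2
Result: 2/(u + 3) - 16/(u + 3)²


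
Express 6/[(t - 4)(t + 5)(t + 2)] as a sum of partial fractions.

Using cover-up method: P = 1/9, Q = 2/9, R = -1/3
Result: (1/9)/(t - 4) + (2/9)/(t + 5) - (1/3)/(t + 2)


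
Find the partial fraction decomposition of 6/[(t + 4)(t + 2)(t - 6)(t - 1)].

Using Heaviside cover-up: (-3/50)/(t + 4) + (1/8)/(t + 2) + (3/200)/(t - 6) - (2/25)/(t - 1)


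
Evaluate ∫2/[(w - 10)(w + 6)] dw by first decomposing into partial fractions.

Decompose: 2/[(w - 10)(w + 6)] = (1/8)/(w - 10) - (1/8)/(w + 6). Integrate each term: (1/8) ln|(w - 10)| - (1/8) ln|(w + 6)| + C


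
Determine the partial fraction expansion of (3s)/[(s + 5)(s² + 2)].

At s=-5: P = (3·(-5) + 0)/((-5)² + 2) = -5/9. Q = -P = 5/9, R = 3 - (-5)·P = 2/9
Result: (-5/9)/(s + 5) + ((5/9)s + 2/9)/(s² + 2)


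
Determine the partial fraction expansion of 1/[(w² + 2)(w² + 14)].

Coefficient matching gives A = C = 0, B = 1/(14-2) = 1/12, D = -B = -1/12
Result: (1/12)/(w² + 2) - (1/12)/(w² + 14)


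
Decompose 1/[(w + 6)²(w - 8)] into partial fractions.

Cover-up at w=8: γ = 1/(8 + 6)² = 1/196. Cover-up at w=-6: β = 1/(-6 - 8) = -1/14. Comparing w² coeff: α = -γ = -1/196
Result: (-1/196)/(w + 6) - (1/14)/(w + 6)² + (1/196)/(w - 8)


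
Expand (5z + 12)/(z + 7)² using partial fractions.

(5z + 12) = P(z + 7) + Q. At z = -7: Q = 5·(-7) + 12 = -23. Coeff of z: P = 5
Result: 5/(z + 7) - 23/(z + 7)²


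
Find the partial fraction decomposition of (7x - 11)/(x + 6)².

(7x - 11) = P(x + 6) + Q. At x = -6: Q = 7·(-6) - 11 = -53. Coeff of x: P = 7
Result: 7/(x + 6) - 53/(x + 6)²


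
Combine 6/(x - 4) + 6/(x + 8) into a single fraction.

Common denominator (x - 4)(x + 8). Numerator: 6(x + 8) + 6(x - 4) = (6x + 48) + (6x - 24) = 12x + 24
Result: (12x + 24)/[(x - 4)(x + 8)]


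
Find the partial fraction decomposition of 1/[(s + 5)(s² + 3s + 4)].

Cover-up at s = -5: P = 1/((-5)² + 3·(-5) + 4) = 1/14. Then Q = -P = -1/14, R = -P·(3 - 5) = 1/7
Result: (1/14)/(s + 5) - ((1/14)s - 1/7)/(s² + 3s + 4)


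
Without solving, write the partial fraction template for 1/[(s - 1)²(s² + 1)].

Repeated linear + quadratic: A/(s - 1) + B/(s - 1)² + (Cs + D)/(s² + 1)


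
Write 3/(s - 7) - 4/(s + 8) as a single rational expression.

Common denominator (s - 7)(s + 8). Numerator: 3(s + 8) - 4(s - 7) = (3s + 24) - (4s - 28) = -s + 52
Result: (-s + 52)/[(s - 7)(s + 8)]


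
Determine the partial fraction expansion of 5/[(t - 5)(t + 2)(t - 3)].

Using cover-up method: A = 5/14, B = 1/7, C = -1/2
Result: (5/14)/(t - 5) + (1/7)/(t + 2) - (1/2)/(t - 3)


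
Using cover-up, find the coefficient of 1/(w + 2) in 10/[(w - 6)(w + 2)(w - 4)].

Cover (w + 2), set w=-2: 10/[(-2 - 6)(-2 - 4)] = 5/24


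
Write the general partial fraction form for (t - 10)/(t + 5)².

Repeated linear factor: A/(t + 5) + B/(t + 5)²


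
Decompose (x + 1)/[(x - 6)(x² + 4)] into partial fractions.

At x=6: A = (1·6 + 1)/(6² + 4) = 7/40. B = -A = -7/40, C = 1 - 6·A = -1/20
Result: (7/40)/(x - 6) - ((7/40)x + 1/20)/(x² + 4)


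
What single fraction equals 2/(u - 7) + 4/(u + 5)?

Common denominator (u - 7)(u + 5). Numerator: 2(u + 5) + 4(u - 7) = (2u + 10) + (4u - 28) = 6u - 18
Result: (6u - 18)/[(u - 7)(u + 5)]


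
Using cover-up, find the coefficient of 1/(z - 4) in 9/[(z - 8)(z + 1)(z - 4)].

Cover (z - 4), set z=4: 9/[(4 - 8)(4 + 1)] = -9/20


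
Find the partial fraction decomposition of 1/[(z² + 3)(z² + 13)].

Coefficient matching gives P = R = 0, Q = 1/(13-3) = 1/10, S = -Q = -1/10
Result: (1/10)/(z² + 3) - (1/10)/(z² + 13)


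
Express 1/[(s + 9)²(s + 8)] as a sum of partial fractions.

Cover-up at s=-8: C = 1/(-8 + 9)² = 1. Cover-up at s=-9: B = 1/(-9 + 8) = -1. Comparing s² coeff: A = -C = -1
Result: -1/(s + 9) - 1/(s + 9)² + 1/(s + 8)


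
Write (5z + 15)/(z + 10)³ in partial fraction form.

(5z + 15) = A(z + 10)² + B(z + 10) + C. At z = -10: C = 5·(-10) + 15 = -35. Coefficients: A = 0, B = 5
Result: 5/(z + 10)² - 35/(z + 10)³


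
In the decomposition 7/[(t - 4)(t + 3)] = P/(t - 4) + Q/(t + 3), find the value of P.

Cover-up at t = 4: P = 7/(4 + 3) = 7/7 = 1


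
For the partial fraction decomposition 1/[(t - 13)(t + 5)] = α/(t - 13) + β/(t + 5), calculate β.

Cover-up at t = -5: β = 1/(-5 - 13) = -1/18


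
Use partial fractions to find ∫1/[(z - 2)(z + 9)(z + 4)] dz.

Cover-up: P = 1/66, Q = 1/55, R = -1/30. Decomposition: (1/66)/(z - 2) + (1/55)/(z + 9) - (1/30)/(z + 4). Integrate each term: (1/66) ln|(z - 2)| + (1/55) ln|(z + 9)| - (1/30) ln|(z + 4)| + C


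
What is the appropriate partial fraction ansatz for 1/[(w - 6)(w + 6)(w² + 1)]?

Two linear + quadratic: α/(w - 6) + β/(w + 6) + (γw + δ)/(w² + 1)


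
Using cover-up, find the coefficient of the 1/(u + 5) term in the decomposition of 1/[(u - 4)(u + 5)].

Cover (u + 5), set u=-5: 1/((u - 4) at u=-5) = 1/(-9) = -1/9


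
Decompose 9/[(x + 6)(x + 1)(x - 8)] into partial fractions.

Using cover-up method: A = 9/70, B = -1/5, C = 1/14
Result: (9/70)/(x + 6) - (1/5)/(x + 1) + (1/14)/(x - 8)


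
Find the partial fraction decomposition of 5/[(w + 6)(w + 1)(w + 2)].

Using cover-up method: α = 1/4, β = 1, γ = -5/4
Result: (1/4)/(w + 6) + 1/(w + 1) - (5/4)/(w + 2)


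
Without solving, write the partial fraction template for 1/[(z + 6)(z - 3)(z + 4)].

Three distinct linear factors: A/(z + 6) + B/(z - 3) + C/(z + 4)


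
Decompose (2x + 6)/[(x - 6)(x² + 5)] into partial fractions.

At x=6: A = (2·6 + 6)/(6² + 5) = 18/41. B = -A = -18/41, C = 2 - 6·A = -26/41
Result: (18/41)/(x - 6) - ((18/41)x + 26/41)/(x² + 5)


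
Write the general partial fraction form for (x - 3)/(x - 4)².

Repeated linear factor: α/(x - 4) + β/(x - 4)²


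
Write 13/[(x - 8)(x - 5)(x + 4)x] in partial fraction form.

Using Heaviside cover-up: (13/288)/(x - 8) - (13/135)/(x - 5) - (13/432)/(x + 4) + (13/160)/x


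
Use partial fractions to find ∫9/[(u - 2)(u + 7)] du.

Decompose: 9/[(u - 2)(u + 7)] = 1/(u - 2) - 1/(u + 7). Integrate each term: ln|(u - 2)| - ln|(u + 7)| + C


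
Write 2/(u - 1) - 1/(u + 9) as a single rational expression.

Common denominator (u - 1)(u + 9). Numerator: 2(u + 9) - 1(u - 1) = (2u + 18) - (u - 1) = u + 19
Result: (u + 19)/[(u - 1)(u + 9)]


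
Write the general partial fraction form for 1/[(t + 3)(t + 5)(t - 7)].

Three distinct linear factors: α/(t + 3) + β/(t + 5) + γ/(t - 7)


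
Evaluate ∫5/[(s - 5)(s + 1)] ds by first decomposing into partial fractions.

Decompose: 5/[(s - 5)(s + 1)] = (5/6)/(s - 5) - (5/6)/(s + 1). Integrate each term: (5/6) ln|(s - 5)| - (5/6) ln|(s + 1)| + C


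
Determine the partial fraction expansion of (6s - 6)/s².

(6s - 6) = As + B. At s = 0: B = 6·0 - 6 = -6. Coeff of s: A = 6
Result: 6/s - 6/s²


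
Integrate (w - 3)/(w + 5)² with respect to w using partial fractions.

Decompose: α = 1, β = 1·(-5) - 3 = -8, so (w - 3)/(w + 5)² = 1/(w + 5) - 8/(w + 5)². Integrate: ∫ α/(w + 5) dw = ln|(w + 5)|; ∫ β/(w + 5)² dw = 8/(w + 5). Sum: ln|(w + 5)| + 8/(w + 5) + C


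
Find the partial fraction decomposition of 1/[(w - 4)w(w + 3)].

Using cover-up method: P = 1/28, Q = -1/12, R = 1/21
Result: (1/28)/(w - 4) - (1/12)/w + (1/21)/(w + 3)


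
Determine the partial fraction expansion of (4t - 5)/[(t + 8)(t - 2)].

At t=-8: A = (4·(-8) - 5)/(-8 - 2) = 37/10. At t=2: B = (4·2 - 5)/(2 + 8) = 3/10
Result: (37/10)/(t + 8) + (3/10)/(t - 2)


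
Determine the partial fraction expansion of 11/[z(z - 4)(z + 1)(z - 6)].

Using Heaviside cover-up: (11/24)/z - (11/40)/(z - 4) - (11/35)/(z + 1) + (11/84)/(z - 6)


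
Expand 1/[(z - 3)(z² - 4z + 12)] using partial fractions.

Cover-up at z = 3: α = 1/(3² - 4·3 + 12) = 1/9. Then β = -α = -1/9, γ = -α·(-4 + 3) = 1/9
Result: (1/9)/(z - 3) - ((1/9)z - 1/9)/(z² - 4z + 12)


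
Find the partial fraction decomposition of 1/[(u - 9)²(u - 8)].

Cover-up at u=8: C = 1/(8 - 9)² = 1. Cover-up at u=9: B = 1/(9 - 8) = 1. Comparing u² coeff: A = -C = -1
Result: -1/(u - 9) + 1/(u - 9)² + 1/(u - 8)


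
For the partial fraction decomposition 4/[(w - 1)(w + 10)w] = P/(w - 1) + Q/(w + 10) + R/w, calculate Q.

Cover-up at w = -10: Q = 4/[(-10 - 1)(-10 - 0)] = 4/[(-11)(-10)] = 4/110 = 2/55


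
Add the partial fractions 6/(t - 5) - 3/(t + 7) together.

Common denominator (t - 5)(t + 7). Numerator: 6(t + 7) - 3(t - 5) = (6t + 42) - (3t - 15) = 3t + 57
Result: (3t + 57)/[(t - 5)(t + 7)]


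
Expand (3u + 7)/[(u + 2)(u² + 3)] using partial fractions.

At u=-2: P = (3·(-2) + 7)/((-2)² + 3) = 1/7. Q = -P = -1/7, R = 3 - (-2)·P = 23/7
Result: (1/7)/(u + 2) - ((1/7)u - 23/7)/(u² + 3)


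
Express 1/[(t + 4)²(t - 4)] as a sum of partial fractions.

Cover-up at t=4: R = 1/(4 + 4)² = 1/64. Cover-up at t=-4: Q = 1/(-4 - 4) = -1/8. Comparing t² coeff: P = -R = -1/64
Result: (-1/64)/(t + 4) - (1/8)/(t + 4)² + (1/64)/(t - 4)


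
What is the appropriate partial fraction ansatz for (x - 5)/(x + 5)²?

Repeated linear factor: A/(x + 5) + B/(x + 5)²


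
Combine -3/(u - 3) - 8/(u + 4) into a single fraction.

Common denominator (u - 3)(u + 4). Numerator: -3(u + 4) - 8(u - 3) = (-3u - 12) - (8u - 24) = -11u + 12
Result: (-11u + 12)/[(u - 3)(u + 4)]


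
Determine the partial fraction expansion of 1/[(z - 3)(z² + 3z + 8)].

Cover-up at z = 3: P = 1/(3² + 3·3 + 8) = 1/26. Then Q = -P = -1/26, R = -P·(3 + 3) = -3/13
Result: (1/26)/(z - 3) - ((1/26)z + 3/13)/(z² + 3z + 8)


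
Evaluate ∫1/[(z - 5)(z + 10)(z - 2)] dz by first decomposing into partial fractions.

Cover-up: A = 1/45, B = 1/180, C = -1/36. Decomposition: (1/45)/(z - 5) + (1/180)/(z + 10) - (1/36)/(z - 2). Integrate each term: (1/45) ln|(z - 5)| + (1/180) ln|(z + 10)| - (1/36) ln|(z - 2)| + C


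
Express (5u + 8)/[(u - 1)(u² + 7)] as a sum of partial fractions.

At u=1: A = (5·1 + 8)/(1² + 7) = 13/8. B = -A = -13/8, C = 5 - 1·A = 27/8
Result: (13/8)/(u - 1) - ((13/8)u - 27/8)/(u² + 7)


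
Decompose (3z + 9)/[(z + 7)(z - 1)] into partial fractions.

At z=-7: P = (3·(-7) + 9)/(-7 - 1) = 3/2. At z=1: Q = (3·1 + 9)/(1 + 7) = 3/2
Result: (3/2)/(z + 7) + (3/2)/(z - 1)


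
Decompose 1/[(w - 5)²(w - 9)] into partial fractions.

Cover-up at w=9: γ = 1/(9 - 5)² = 1/16. Cover-up at w=5: β = 1/(5 - 9) = -1/4. Comparing w² coeff: α = -γ = -1/16
Result: (-1/16)/(w - 5) - (1/4)/(w - 5)² + (1/16)/(w - 9)


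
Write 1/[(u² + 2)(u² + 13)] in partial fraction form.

Coefficient matching gives A = C = 0, B = 1/(13-2) = 1/11, D = -B = -1/11
Result: (1/11)/(u² + 2) - (1/11)/(u² + 13)


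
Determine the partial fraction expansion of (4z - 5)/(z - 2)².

(4z - 5) = α(z - 2) + β. At z = 2: β = 4·2 - 5 = 3. Coeff of z: α = 4
Result: 4/(z - 2) + 3/(z - 2)²


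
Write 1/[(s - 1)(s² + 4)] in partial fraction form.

Cover-up at s = 1: α = 1/(1² + 4) = 1/5. Then β = -α = -1/5, γ = -α·(0 + 1) = -1/5
Result: (1/5)/(s - 1) - ((1/5)s + 1/5)/(s² + 4)


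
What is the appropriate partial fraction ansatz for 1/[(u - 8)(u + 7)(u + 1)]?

Three distinct linear factors: A/(u - 8) + B/(u + 7) + C/(u + 1)


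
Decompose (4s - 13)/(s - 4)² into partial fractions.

(4s - 13) = A(s - 4) + B. At s = 4: B = 4·4 - 13 = 3. Coeff of s: A = 4
Result: 4/(s - 4) + 3/(s - 4)²


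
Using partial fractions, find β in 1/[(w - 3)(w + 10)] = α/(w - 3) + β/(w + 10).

Cover-up at w = -10: β = 1/(-10 - 3) = -1/13


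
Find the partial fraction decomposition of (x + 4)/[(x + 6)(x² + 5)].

At x=-6: P = (1·(-6) + 4)/((-6)² + 5) = -2/41. Q = -P = 2/41, R = 1 - (-6)·P = 29/41
Result: (-2/41)/(x + 6) + ((2/41)x + 29/41)/(x² + 5)


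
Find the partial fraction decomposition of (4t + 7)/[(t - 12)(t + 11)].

At t=12: P = (4·12 + 7)/(12 + 11) = 55/23. At t=-11: Q = (4·(-11) + 7)/(-11 - 12) = 37/23
Result: (55/23)/(t - 12) + (37/23)/(t + 11)


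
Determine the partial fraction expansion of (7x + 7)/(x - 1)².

(7x + 7) = α(x - 1) + β. At x = 1: β = 7·1 + 7 = 14. Coeff of x: α = 7
Result: 7/(x - 1) + 14/(x - 1)²


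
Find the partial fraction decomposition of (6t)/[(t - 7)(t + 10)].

At t=7: A = (6·7 + 0)/(7 + 10) = 42/17. At t=-10: B = (6·(-10) + 0)/(-10 - 7) = 60/17
Result: (42/17)/(t - 7) + (60/17)/(t + 10)


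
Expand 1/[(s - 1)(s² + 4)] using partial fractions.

Cover-up at s = 1: P = 1/(1² + 4) = 1/5. Then Q = -P = -1/5, R = -P·(0 + 1) = -1/5
Result: (1/5)/(s - 1) - ((1/5)s + 1/5)/(s² + 4)


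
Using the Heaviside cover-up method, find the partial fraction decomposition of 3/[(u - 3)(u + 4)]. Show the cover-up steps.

Cover (u - 3): set u=3, get A = 3/(3 + 4) = 3/7. Cover (u + 4): set u=-4, get B = 3/(-4 - 3) = -3/7.
Result: (3/7)/(u - 3) - (3/7)/(u + 4)


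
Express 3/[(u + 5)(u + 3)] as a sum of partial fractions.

3/(u + 5)(u + 3) = α/(u + 5) + β/(u + 3). α = 3/(-5 + 3) = -3/2, β = 3/(-3 + 5) = 3/2
Result: (-3/2)/(u + 5) + (3/2)/(u + 3)


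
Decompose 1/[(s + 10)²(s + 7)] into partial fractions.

Cover-up at s=-7: C = 1/(-7 + 10)² = 1/9. Cover-up at s=-10: B = 1/(-10 + 7) = -1/3. Comparing s² coeff: A = -C = -1/9
Result: (-1/9)/(s + 10) - (1/3)/(s + 10)² + (1/9)/(s + 7)


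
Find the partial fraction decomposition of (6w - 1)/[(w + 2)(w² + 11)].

At w=-2: P = (6·(-2) - 1)/((-2)² + 11) = -13/15. Q = -P = 13/15, R = 6 - (-2)·P = 64/15
Result: (-13/15)/(w + 2) + ((13/15)w + 64/15)/(w² + 11)


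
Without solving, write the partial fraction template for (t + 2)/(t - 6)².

Repeated linear factor: α/(t - 6) + β/(t - 6)²


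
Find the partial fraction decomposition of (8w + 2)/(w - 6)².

(8w + 2) = P(w - 6) + Q. At w = 6: Q = 8·6 + 2 = 50. Coeff of w: P = 8
Result: 8/(w - 6) + 50/(w - 6)²


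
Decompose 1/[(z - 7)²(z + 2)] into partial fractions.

Cover-up at z=-2: R = 1/(-2 - 7)² = 1/81. Cover-up at z=7: Q = 1/(7 + 2) = 1/9. Comparing z² coeff: P = -R = -1/81
Result: (-1/81)/(z - 7) + (1/9)/(z - 7)² + (1/81)/(z + 2)


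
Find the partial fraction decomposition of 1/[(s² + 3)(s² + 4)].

Coefficient matching gives A = C = 0, B = 1/(4-3) = 1, D = -B = -1
Result: 1/(s² + 3) - 1/(s² + 4)


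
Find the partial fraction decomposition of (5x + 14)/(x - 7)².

(5x + 14) = A(x - 7) + B. At x = 7: B = 5·7 + 14 = 49. Coeff of x: A = 5
Result: 5/(x - 7) + 49/(x - 7)²


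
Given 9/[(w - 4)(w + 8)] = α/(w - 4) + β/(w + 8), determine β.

Cover-up at w = -8: β = 9/(-8 - 4) = -9/12 = -3/4


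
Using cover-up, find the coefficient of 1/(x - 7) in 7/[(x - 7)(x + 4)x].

Cover (x - 7), set x=7: 7/[(7 + 4)(7 - 0)] = 1/11


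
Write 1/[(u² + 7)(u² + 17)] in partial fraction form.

Coefficient matching gives P = R = 0, Q = 1/(17-7) = 1/10, S = -Q = -1/10
Result: (1/10)/(u² + 7) - (1/10)/(u² + 17)


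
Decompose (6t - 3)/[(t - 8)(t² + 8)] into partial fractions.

At t=8: A = (6·8 - 3)/(8² + 8) = 5/8. B = -A = -5/8, C = 6 - 8·A = 1
Result: (5/8)/(t - 8) - ((5/8)t - 1)/(t² + 8)


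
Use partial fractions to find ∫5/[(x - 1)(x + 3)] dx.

Decompose: 5/[(x - 1)(x + 3)] = (5/4)/(x - 1) - (5/4)/(x + 3). Integrate each term: (5/4) ln|(x - 1)| - (5/4) ln|(x + 3)| + C


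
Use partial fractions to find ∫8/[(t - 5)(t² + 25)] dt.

Cover-up at t=5: α = 8/(5²+25) = 4/25. Coeff matching: β = -4/25, γ = -4/5. Decomposition: (4/25)/(t - 5) - ((4/25)t + 4/5)/(t² + 25). Integrate: linear → ln, quadratic → (1/2)ln + arctan: (4/25) ln|(t - 5)| - (2/25) ln(t² + 25) - (4/25) arctan(t/5) + C


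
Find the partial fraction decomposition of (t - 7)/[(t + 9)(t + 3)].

At t=-9: A = (1·(-9) - 7)/(-9 + 3) = 8/3. At t=-3: B = (1·(-3) - 7)/(-3 + 9) = -5/3
Result: (8/3)/(t + 9) - (5/3)/(t + 3)


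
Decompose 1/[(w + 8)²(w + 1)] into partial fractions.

Cover-up at w=-1: R = 1/(-1 + 8)² = 1/49. Cover-up at w=-8: Q = 1/(-8 + 1) = -1/7. Comparing w² coeff: P = -R = -1/49
Result: (-1/49)/(w + 8) - (1/7)/(w + 8)² + (1/49)/(w + 1)


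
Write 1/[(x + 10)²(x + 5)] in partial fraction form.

Cover-up at x=-5: R = 1/(-5 + 10)² = 1/25. Cover-up at x=-10: Q = 1/(-10 + 5) = -1/5. Comparing x² coeff: P = -R = -1/25
Result: (-1/25)/(x + 10) - (1/5)/(x + 10)² + (1/25)/(x + 5)


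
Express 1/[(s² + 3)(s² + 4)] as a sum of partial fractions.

Coefficient matching gives A = C = 0, B = 1/(4-3) = 1, D = -B = -1
Result: 1/(s² + 3) - 1/(s² + 4)


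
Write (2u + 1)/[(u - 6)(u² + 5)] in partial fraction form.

At u=6: P = (2·6 + 1)/(6² + 5) = 13/41. Q = -P = -13/41, R = 2 - 6·P = 4/41
Result: (13/41)/(u - 6) - ((13/41)u - 4/41)/(u² + 5)


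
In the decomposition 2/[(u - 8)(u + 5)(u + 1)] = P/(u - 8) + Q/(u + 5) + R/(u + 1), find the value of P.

Cover-up at u = 8: P = 2/[(8 + 5)(8 + 1)] = 2/[(13)(9)] = 2/117


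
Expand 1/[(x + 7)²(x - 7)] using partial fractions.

Cover-up at x=7: C = 1/(7 + 7)² = 1/196. Cover-up at x=-7: B = 1/(-7 - 7) = -1/14. Comparing x² coeff: A = -C = -1/196
Result: (-1/196)/(x + 7) - (1/14)/(x + 7)² + (1/196)/(x - 7)


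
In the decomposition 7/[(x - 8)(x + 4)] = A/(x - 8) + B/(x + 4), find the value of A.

Cover-up at x = 8: A = 7/(8 + 4) = 7/12


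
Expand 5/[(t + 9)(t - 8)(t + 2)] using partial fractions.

Using cover-up method: A = 5/119, B = 1/34, C = -1/14
Result: (5/119)/(t + 9) + (1/34)/(t - 8) - (1/14)/(t + 2)


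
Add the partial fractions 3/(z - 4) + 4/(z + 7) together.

Common denominator (z - 4)(z + 7). Numerator: 3(z + 7) + 4(z - 4) = (3z + 21) + (4z - 16) = 7z + 5
Result: (7z + 5)/[(z - 4)(z + 7)]


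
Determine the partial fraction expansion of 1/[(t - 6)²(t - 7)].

Cover-up at t=7: γ = 1/(7 - 6)² = 1. Cover-up at t=6: β = 1/(6 - 7) = -1. Comparing t² coeff: α = -γ = -1
Result: -1/(t - 6) - 1/(t - 6)² + 1/(t - 7)


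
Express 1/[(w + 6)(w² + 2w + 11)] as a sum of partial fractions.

Cover-up at w = -6: α = 1/((-6)² + 2·(-6) + 11) = 1/35. Then β = -α = -1/35, γ = -α·(2 - 6) = 4/35
Result: (1/35)/(w + 6) - ((1/35)w - 4/35)/(w² + 2w + 11)


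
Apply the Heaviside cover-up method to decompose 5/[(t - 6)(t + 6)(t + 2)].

Cover (t - 6), t=6: α = 5/[(6 + 6)(6 + 2)] = 5/96. Cover (t + 6), t=-6: β = 5/[(-6 - 6)(-6 + 2)] = 5/48. Cover (t + 2), t=-2: γ = 5/[(-2 - 6)(-2 + 6)] = -5/32.
Result: (5/96)/(t - 6) + (5/48)/(t + 6) - (5/32)/(t + 2)


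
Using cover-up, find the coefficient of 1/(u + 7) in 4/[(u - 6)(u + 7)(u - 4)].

Cover (u + 7), set u=-7: 4/[(-7 - 6)(-7 - 4)] = 4/143


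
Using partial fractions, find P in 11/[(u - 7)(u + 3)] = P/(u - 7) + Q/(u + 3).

Cover-up at u = 7: P = 11/(7 + 3) = 11/10


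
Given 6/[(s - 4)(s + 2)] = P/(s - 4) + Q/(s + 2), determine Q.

Cover-up at s = -2: Q = 6/(-2 - 4) = -6/6 = -1


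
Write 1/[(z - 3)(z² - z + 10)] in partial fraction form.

Cover-up at z = 3: α = 1/(3² - 1·3 + 10) = 1/16. Then β = -α = -1/16, γ = -α·(-1 + 3) = -1/8
Result: (1/16)/(z - 3) - ((1/16)z + 1/8)/(z² - z + 10)


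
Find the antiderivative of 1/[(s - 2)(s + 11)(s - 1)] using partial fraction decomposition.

Cover-up: P = 1/13, Q = 1/156, R = -1/12. Decomposition: (1/13)/(s - 2) + (1/156)/(s + 11) - (1/12)/(s - 1). Integrate each term: (1/13) ln|(s - 2)| + (1/156) ln|(s + 11)| - (1/12) ln|(s - 1)| + C


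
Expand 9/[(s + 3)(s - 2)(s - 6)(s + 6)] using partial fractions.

Using Heaviside cover-up: (1/15)/(s + 3) - (9/160)/(s - 2) + (1/48)/(s - 6) - (1/32)/(s + 6)


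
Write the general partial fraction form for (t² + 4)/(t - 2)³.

Repeated linear factor (power 3): P/(t - 2) + Q/(t - 2)² + R/(t - 2)³


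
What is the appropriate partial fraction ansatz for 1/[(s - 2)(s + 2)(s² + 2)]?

Two linear + quadratic: P/(s - 2) + Q/(s + 2) + (Rs + S)/(s² + 2)


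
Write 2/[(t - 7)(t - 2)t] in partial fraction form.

Using cover-up method: P = 2/35, Q = -1/5, R = 1/7
Result: (2/35)/(t - 7) - (1/5)/(t - 2) + (1/7)/t


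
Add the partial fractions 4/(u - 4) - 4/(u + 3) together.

Common denominator (u - 4)(u + 3). Numerator: 4(u + 3) - 4(u - 4) = (4u + 12) - (4u - 16) = 28
Result: (28)/[(u - 4)(u + 3)]


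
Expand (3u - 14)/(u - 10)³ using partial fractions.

(3u - 14) = α(u - 10)² + β(u - 10) + γ. At u = 10: γ = 3·10 - 14 = 16. Coefficients: α = 0, β = 3
Result: 3/(u - 10)² + 16/(u - 10)³


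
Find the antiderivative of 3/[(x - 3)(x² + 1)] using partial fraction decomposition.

Cover-up at x=3: P = 3/(3²+1) = 3/10. Coeff matching: Q = -3/10, R = -9/10. Decomposition: (3/10)/(x - 3) - ((3/10)x + 9/10)/(x² + 1). Integrate: linear → ln, quadratic → (1/2)ln + arctan: (3/10) ln|(x - 3)| - (3/20) ln(x² + 1) - (9/10) arctan(x) + C


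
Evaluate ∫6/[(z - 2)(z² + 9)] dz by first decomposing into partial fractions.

Cover-up at z=2: α = 6/(2²+9) = 6/13. Coeff matching: β = -6/13, γ = -12/13. Decomposition: (6/13)/(z - 2) - ((6/13)z + 12/13)/(z² + 9). Integrate: linear → ln, quadratic → (1/2)ln + arctan: (6/13) ln|(z - 2)| - (3/13) ln(z² + 9) - (4/13) arctan(z/3) + C


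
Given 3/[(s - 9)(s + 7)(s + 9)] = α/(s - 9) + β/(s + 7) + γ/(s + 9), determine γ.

Cover-up at s = -9: γ = 3/[(-9 - 9)(-9 + 7)] = 3/[(-18)(-2)] = 3/36 = 1/12


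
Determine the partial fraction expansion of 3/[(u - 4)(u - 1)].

3/(u - 4)(u - 1) = A/(u - 4) + B/(u - 1). A = 3/(4 - 1) = 1, B = 3/(1 - 4) = -1
Result: 1/(u - 4) - 1/(u - 1)


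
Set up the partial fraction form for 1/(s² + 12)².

Repeated quadratic factor: (Ps + Q)/(s² + 12) + (Rs + S)/(s² + 12)²


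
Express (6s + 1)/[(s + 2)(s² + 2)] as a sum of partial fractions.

At s=-2: P = (6·(-2) + 1)/((-2)² + 2) = -11/6. Q = -P = 11/6, R = 6 - (-2)·P = 7/3
Result: (-11/6)/(s + 2) + ((11/6)s + 7/3)/(s² + 2)


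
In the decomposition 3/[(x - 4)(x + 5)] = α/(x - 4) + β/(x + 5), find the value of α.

Cover-up at x = 4: α = 3/(4 + 5) = 3/9 = 1/3


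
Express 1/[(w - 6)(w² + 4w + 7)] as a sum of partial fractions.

Cover-up at w = 6: A = 1/(6² + 4·6 + 7) = 1/67. Then B = -A = -1/67, C = -A·(4 + 6) = -10/67
Result: (1/67)/(w - 6) - ((1/67)w + 10/67)/(w² + 4w + 7)


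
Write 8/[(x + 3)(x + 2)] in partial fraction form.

8/(x + 3)(x + 2) = α/(x + 3) + β/(x + 2). α = 8/(-3 + 2) = -8, β = 8/(-2 + 3) = 8
Result: -8/(x + 3) + 8/(x + 2)


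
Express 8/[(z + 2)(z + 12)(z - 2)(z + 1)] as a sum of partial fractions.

Using Heaviside cover-up: (1/5)/(z + 2) - (2/385)/(z + 12) + (1/21)/(z - 2) - (8/33)/(z + 1)


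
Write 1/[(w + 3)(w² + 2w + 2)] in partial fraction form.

Cover-up at w = -3: P = 1/((-3)² + 2·(-3) + 2) = 1/5. Then Q = -P = -1/5, R = -P·(2 - 3) = 1/5
Result: (1/5)/(w + 3) - ((1/5)w - 1/5)/(w² + 2w + 2)


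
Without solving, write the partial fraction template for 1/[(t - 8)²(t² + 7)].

Repeated linear + quadratic: P/(t - 8) + Q/(t - 8)² + (Rt + S)/(t² + 7)


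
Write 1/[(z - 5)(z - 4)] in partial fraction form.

1/(z - 5)(z - 4) = A/(z - 5) + B/(z - 4). A = 1/(5 - 4) = 1, B = 1/(4 - 5) = -1
Result: 1/(z - 5) - 1/(z - 4)


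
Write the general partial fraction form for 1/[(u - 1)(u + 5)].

Distinct linear factors: A/(u - 1) + B/(u + 5)


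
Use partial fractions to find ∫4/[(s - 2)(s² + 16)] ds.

Cover-up at s=2: P = 4/(2²+16) = 1/5. Coeff matching: Q = -1/5, R = -2/5. Decomposition: (1/5)/(s - 2) - ((1/5)s + 2/5)/(s² + 16). Integrate: linear → ln, quadratic → (1/2)ln + arctan: (1/5) ln|(s - 2)| - (1/10) ln(s² + 16) - (1/10) arctan(s/4) + C


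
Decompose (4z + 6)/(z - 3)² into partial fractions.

(4z + 6) = P(z - 3) + Q. At z = 3: Q = 4·3 + 6 = 18. Coeff of z: P = 4
Result: 4/(z - 3) + 18/(z - 3)²


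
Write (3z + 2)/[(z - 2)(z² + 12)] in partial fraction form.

At z=2: α = (3·2 + 2)/(2² + 12) = 1/2. β = -α = -1/2, γ = 3 - 2·α = 2
Result: (1/2)/(z - 2) - ((1/2)z - 2)/(z² + 12)


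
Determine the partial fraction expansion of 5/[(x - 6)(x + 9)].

5/(x - 6)(x + 9) = A/(x - 6) + B/(x + 9). A = 5/(6 + 9) = 1/3, B = 5/(-9 - 6) = -1/3
Result: (1/3)/(x - 6) - (1/3)/(x + 9)


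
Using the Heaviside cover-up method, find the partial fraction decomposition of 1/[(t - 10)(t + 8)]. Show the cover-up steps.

Cover (t - 10): set t=10, get α = 1/(10 + 8) = 1/18. Cover (t + 8): set t=-8, get β = 1/(-8 - 10) = -1/18.
Result: (1/18)/(t - 10) - (1/18)/(t + 8)


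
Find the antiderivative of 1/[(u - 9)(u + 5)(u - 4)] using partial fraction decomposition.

Cover-up: P = 1/70, Q = 1/126, R = -1/45. Decomposition: (1/70)/(u - 9) + (1/126)/(u + 5) - (1/45)/(u - 4). Integrate each term: (1/70) ln|(u - 9)| + (1/126) ln|(u + 5)| - (1/45) ln|(u - 4)| + C


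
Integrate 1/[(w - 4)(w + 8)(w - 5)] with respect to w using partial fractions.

Cover-up: A = -1/12, B = 1/156, C = 1/13. Decomposition: (-1/12)/(w - 4) + (1/156)/(w + 8) + (1/13)/(w - 5). Integrate each term: (-1/12) ln|(w - 4)| + (1/156) ln|(w + 8)| + (1/13) ln|(w - 5)| + C


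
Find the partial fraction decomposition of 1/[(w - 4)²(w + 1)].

Cover-up at w=-1: C = 1/(-1 - 4)² = 1/25. Cover-up at w=4: B = 1/(4 + 1) = 1/5. Comparing w² coeff: A = -C = -1/25
Result: (-1/25)/(w - 4) + (1/5)/(w - 4)² + (1/25)/(w + 1)


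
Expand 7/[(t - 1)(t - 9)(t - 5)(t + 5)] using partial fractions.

Using Heaviside cover-up: (7/192)/(t - 1) + (1/64)/(t - 9) - (7/160)/(t - 5) - (1/120)/(t + 5)


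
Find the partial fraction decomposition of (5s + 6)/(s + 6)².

(5s + 6) = α(s + 6) + β. At s = -6: β = 5·(-6) + 6 = -24. Coeff of s: α = 5
Result: 5/(s + 6) - 24/(s + 6)²


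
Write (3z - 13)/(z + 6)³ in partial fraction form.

(3z - 13) = A(z + 6)² + B(z + 6) + C. At z = -6: C = 3·(-6) - 13 = -31. Coefficients: A = 0, B = 3
Result: 3/(z + 6)² - 31/(z + 6)³


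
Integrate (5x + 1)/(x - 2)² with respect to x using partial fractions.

Decompose: A = 5, B = 5·2 + 1 = 11, so (5x + 1)/(x - 2)² = 5/(x - 2) + 11/(x - 2)². Integrate: ∫ A/(x - 2) dx = 5 ln|(x - 2)|; ∫ B/(x - 2)² dx = -11/(x - 2). Sum: 5 ln|(x - 2)| - 11/(x - 2) + C


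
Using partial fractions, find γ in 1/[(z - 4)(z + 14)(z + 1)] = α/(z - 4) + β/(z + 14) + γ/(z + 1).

Cover-up at z = -1: γ = 1/[(-1 - 4)(-1 + 14)] = 1/[(-5)(13)] = -1/65


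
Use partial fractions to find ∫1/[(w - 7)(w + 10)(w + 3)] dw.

Cover-up: α = 1/170, β = 1/119, γ = -1/70. Decomposition: (1/170)/(w - 7) + (1/119)/(w + 10) - (1/70)/(w + 3). Integrate each term: (1/170) ln|(w - 7)| + (1/119) ln|(w + 10)| - (1/70) ln|(w + 3)| + C


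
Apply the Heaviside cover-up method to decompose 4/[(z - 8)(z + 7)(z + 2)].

Cover (z - 8), z=8: P = 4/[(8 + 7)(8 + 2)] = 2/75. Cover (z + 7), z=-7: Q = 4/[(-7 - 8)(-7 + 2)] = 4/75. Cover (z + 2), z=-2: R = 4/[(-2 - 8)(-2 + 7)] = -2/25.
Result: (2/75)/(z - 8) + (4/75)/(z + 7) - (2/25)/(z + 2)


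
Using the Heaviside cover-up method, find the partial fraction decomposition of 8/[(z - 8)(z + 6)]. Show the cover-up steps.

Cover (z - 8): set z=8, get P = 8/(8 + 6) = 4/7. Cover (z + 6): set z=-6, get Q = 8/(-6 - 8) = -4/7.
Result: (4/7)/(z - 8) - (4/7)/(z + 6)


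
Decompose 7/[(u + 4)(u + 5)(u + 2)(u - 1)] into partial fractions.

Using Heaviside cover-up: (7/10)/(u + 4) - (7/18)/(u + 5) - (7/18)/(u + 2) + (7/90)/(u - 1)


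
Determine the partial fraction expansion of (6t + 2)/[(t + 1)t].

At t=-1: α = (6·(-1) + 2)/(-1 - 0) = 4. At t=0: β = (6·0 + 2)/(0 + 1) = 2
Result: 4/(t + 1) + 2/t


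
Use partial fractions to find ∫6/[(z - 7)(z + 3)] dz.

Decompose: 6/[(z - 7)(z + 3)] = (3/5)/(z - 7) - (3/5)/(z + 3). Integrate each term: (3/5) ln|(z - 7)| - (3/5) ln|(z + 3)| + C


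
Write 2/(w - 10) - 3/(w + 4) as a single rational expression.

Common denominator (w - 10)(w + 4). Numerator: 2(w + 4) - 3(w - 10) = (2w + 8) - (3w - 30) = -w + 38
Result: (-w + 38)/[(w - 10)(w + 4)]


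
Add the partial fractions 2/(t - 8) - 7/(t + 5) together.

Common denominator (t - 8)(t + 5). Numerator: 2(t + 5) - 7(t - 8) = (2t + 10) - (7t - 56) = -5t + 66
Result: (-5t + 66)/[(t - 8)(t + 5)]


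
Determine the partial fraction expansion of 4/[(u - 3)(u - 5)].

4/(u - 3)(u - 5) = α/(u - 3) + β/(u - 5). α = 4/(3 - 5) = -2, β = 4/(5 - 3) = 2
Result: -2/(u - 3) + 2/(u - 5)


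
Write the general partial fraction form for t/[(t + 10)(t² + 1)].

Linear + irreducible quadratic: A/(t + 10) + (Bt + C)/(t² + 1)


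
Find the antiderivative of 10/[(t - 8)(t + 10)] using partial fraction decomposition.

Decompose: 10/[(t - 8)(t + 10)] = (5/9)/(t - 8) - (5/9)/(t + 10). Integrate each term: (5/9) ln|(t - 8)| - (5/9) ln|(t + 10)| + C


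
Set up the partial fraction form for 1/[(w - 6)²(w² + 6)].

Repeated linear + quadratic: A/(w - 6) + B/(w - 6)² + (Cw + D)/(w² + 6)


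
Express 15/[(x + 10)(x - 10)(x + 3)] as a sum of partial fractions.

Using cover-up method: A = 3/28, B = 3/52, C = -15/91
Result: (3/28)/(x + 10) + (3/52)/(x - 10) - (15/91)/(x + 3)


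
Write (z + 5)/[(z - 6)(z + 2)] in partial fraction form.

At z=6: A = (1·6 + 5)/(6 + 2) = 11/8. At z=-2: B = (1·(-2) + 5)/(-2 - 6) = -3/8
Result: (11/8)/(z - 6) - (3/8)/(z + 2)


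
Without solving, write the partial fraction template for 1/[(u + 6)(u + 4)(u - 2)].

Three distinct linear factors: P/(u + 6) + Q/(u + 4) + R/(u - 2)


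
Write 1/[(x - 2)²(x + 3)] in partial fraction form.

Cover-up at x=-3: R = 1/(-3 - 2)² = 1/25. Cover-up at x=2: Q = 1/(2 + 3) = 1/5. Comparing x² coeff: P = -R = -1/25
Result: (-1/25)/(x - 2) + (1/5)/(x - 2)² + (1/25)/(x + 3)


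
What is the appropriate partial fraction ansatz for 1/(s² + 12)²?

Repeated quadratic factor: (αs + β)/(s² + 12) + (γs + δ)/(s² + 12)²


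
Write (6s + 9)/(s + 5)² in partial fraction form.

(6s + 9) = A(s + 5) + B. At s = -5: B = 6·(-5) + 9 = -21. Coeff of s: A = 6
Result: 6/(s + 5) - 21/(s + 5)²


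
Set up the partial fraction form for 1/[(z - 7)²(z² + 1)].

Repeated linear + quadratic: P/(z - 7) + Q/(z - 7)² + (Rz + S)/(z² + 1)


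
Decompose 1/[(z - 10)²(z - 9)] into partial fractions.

Cover-up at z=9: γ = 1/(9 - 10)² = 1. Cover-up at z=10: β = 1/(10 - 9) = 1. Comparing z² coeff: α = -γ = -1
Result: -1/(z - 10) + 1/(z - 10)² + 1/(z - 9)


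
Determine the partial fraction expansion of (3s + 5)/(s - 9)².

(3s + 5) = A(s - 9) + B. At s = 9: B = 3·9 + 5 = 32. Coeff of s: A = 3
Result: 3/(s - 9) + 32/(s - 9)²


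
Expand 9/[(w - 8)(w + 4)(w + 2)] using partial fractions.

Using cover-up method: α = 3/40, β = 3/8, γ = -9/20
Result: (3/40)/(w - 8) + (3/8)/(w + 4) - (9/20)/(w + 2)


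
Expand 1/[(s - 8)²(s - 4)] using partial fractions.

Cover-up at s=4: γ = 1/(4 - 8)² = 1/16. Cover-up at s=8: β = 1/(8 - 4) = 1/4. Comparing s² coeff: α = -γ = -1/16
Result: (-1/16)/(s - 8) + (1/4)/(s - 8)² + (1/16)/(s - 4)


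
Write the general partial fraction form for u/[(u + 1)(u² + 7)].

Linear + irreducible quadratic: α/(u + 1) + (βu + γ)/(u² + 7)


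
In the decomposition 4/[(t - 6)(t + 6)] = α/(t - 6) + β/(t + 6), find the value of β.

Cover-up at t = -6: β = 4/(-6 - 6) = -4/12 = -1/3


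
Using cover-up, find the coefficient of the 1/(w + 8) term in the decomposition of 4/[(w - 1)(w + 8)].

Cover (w + 8), set w=-8: 4/((w - 1) at w=-8) = 4/(-9) = -4/9
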